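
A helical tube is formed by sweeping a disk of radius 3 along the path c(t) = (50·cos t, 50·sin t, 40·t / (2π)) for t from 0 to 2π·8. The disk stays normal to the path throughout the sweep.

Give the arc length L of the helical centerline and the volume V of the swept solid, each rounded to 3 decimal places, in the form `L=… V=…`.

L=2533.564 V=71634.836

2πR = 2π·50 = 314.159265
per-turn = √(314.159265² + 40²) = √(98696.0440 + 1600) = √100296.0440 = 316.695507
L = 8 × 316.695507 = 2533.564054
V = π·3² × L = 28.274334 × 2533.564054 = 71634.835980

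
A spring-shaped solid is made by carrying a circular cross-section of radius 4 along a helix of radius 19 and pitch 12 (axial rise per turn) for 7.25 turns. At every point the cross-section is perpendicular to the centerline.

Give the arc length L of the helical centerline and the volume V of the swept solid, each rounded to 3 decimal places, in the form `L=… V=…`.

2πR = 2π·19 = 119.380521
per-turn = √(119.380521² + 12²) = √(14251.7088 + 144) = √14395.7088 = 119.982118
L = 7.25 × 119.982118 = 869.870359
V = π·4² × L = 50.265482 × 869.870359 = 43724.453270

L=869.870 V=43724.453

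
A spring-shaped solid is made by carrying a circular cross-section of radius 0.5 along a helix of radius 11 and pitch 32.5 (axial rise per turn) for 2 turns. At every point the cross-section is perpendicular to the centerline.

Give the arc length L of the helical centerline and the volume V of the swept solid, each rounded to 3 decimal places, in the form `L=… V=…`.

L=152.750 V=119.970

2πR = 2π·11 = 69.115038
per-turn = √(69.115038² + 32.5²) = √(4776.8885 + 1056.25) = √5833.1385 = 76.374986
L = 2 × 76.374986 = 152.749973
V = π·0.5² × L = 0.785398 × 152.749973 = 119.969548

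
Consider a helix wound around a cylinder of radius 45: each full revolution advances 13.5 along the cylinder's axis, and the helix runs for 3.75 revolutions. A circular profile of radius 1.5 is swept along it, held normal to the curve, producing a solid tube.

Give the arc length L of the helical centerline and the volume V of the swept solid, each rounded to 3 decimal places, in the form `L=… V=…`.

L=1061.495 V=7503.269

2πR = 2π·45 = 282.743339
per-turn = √(282.743339² + 13.5²) = √(79943.7956 + 182.25) = √80126.0456 = 283.065444
L = 3.75 × 283.065444 = 1061.495415
V = π·1.5² × L = 7.068583 × 1061.495415 = 7503.268947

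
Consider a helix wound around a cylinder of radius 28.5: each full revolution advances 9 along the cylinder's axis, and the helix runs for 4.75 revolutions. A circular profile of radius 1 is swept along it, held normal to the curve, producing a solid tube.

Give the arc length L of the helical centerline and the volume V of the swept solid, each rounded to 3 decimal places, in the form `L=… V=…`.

L=851.660 V=2675.568

2πR = 2π·28.5 = 179.070781
per-turn = √(179.070781² + 9²) = √(32066.3447 + 81) = √32147.3447 = 179.296806
L = 4.75 × 179.296806 = 851.659829
V = π·1² × L = 3.141593 × 851.659829 = 2675.568263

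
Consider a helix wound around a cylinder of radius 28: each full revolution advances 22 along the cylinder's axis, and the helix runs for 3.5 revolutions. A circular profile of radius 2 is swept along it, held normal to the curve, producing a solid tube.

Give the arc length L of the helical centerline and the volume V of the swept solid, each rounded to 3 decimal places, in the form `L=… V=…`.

2πR = 2π·28 = 175.929189
per-turn = √(175.929189² + 22²) = √(30951.0794 + 484) = √31435.0794 = 177.299406
L = 3.5 × 177.299406 = 620.547921
V = π·2² × L = 12.566371 × 620.547921 = 7798.035163

L=620.548 V=7798.035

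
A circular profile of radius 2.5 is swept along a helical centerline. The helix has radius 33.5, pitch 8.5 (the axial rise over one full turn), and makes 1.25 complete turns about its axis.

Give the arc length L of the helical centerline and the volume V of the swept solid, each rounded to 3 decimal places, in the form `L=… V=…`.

L=263.323 V=5170.332

2πR = 2π·33.5 = 210.486708
per-turn = √(210.486708² + 8.5²) = √(44304.6542 + 72.25) = √44376.9042 = 210.658264
L = 1.25 × 210.658264 = 263.322830
V = π·2.5² × L = 19.634954 × 263.322830 = 5170.331675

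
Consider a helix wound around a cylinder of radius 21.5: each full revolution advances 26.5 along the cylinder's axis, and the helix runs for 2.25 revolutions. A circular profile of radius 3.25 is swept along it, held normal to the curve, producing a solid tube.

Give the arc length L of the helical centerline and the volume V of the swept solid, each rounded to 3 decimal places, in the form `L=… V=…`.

2πR = 2π·21.5 = 135.088484
per-turn = √(135.088484² + 26.5²) = √(18248.8985 + 702.25) = √18951.1485 = 137.663171
L = 2.25 × 137.663171 = 309.742134
V = π·3.25² × L = 33.183072 × 309.742134 = 10278.195653

L=309.742 V=10278.196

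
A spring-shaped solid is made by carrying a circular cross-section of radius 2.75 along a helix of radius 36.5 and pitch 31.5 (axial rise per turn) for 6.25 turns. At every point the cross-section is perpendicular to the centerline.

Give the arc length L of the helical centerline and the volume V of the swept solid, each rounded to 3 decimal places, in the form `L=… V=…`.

2πR = 2π·36.5 = 229.336264
per-turn = √(229.336264² + 31.5²) = √(52595.1219 + 992.25) = √53587.3719 = 231.489464
L = 6.25 × 231.489464 = 1446.809149
V = π·2.75² × L = 23.758294 × 1446.809149 = 34373.717759

L=1446.809 V=34373.718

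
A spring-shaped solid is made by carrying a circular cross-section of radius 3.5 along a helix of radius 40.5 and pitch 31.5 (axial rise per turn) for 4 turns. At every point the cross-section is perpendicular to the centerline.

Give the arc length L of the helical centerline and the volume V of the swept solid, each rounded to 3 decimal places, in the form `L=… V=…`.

2πR = 2π·40.5 = 254.469005
per-turn = √(254.469005² + 31.5²) = √(64754.4745 + 992.25) = √65746.7245 = 256.411241
L = 4 × 256.411241 = 1025.644964
V = π·3.5² × L = 38.484510 × 1025.644964 = 39471.443869

L=1025.645 V=39471.444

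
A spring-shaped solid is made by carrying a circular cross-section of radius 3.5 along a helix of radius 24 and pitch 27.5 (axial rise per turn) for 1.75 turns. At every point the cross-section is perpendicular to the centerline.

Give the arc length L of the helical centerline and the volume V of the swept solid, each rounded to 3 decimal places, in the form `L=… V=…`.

2πR = 2π·24 = 150.796447
per-turn = √(150.796447² + 27.5²) = √(22739.5685 + 756.25) = √23495.8185 = 153.283458
L = 1.75 × 153.283458 = 268.246052
V = π·3.5² × L = 38.484510 × 268.246052 = 10323.317863

L=268.246 V=10323.318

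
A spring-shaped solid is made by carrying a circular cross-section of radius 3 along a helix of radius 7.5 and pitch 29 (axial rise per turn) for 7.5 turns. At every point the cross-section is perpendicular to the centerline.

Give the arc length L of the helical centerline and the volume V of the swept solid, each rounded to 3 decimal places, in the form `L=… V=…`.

L=414.992 V=11733.625

2πR = 2π·7.5 = 47.123890
per-turn = √(47.123890² + 29²) = √(2220.6610 + 841) = √3061.6610 = 55.332278
L = 7.5 × 55.332278 = 414.992085
V = π·3² × L = 28.274334 × 414.992085 = 11733.624773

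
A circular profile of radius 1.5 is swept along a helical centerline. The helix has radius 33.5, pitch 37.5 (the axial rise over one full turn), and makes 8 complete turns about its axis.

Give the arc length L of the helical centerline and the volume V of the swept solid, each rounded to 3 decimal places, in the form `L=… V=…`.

2πR = 2π·33.5 = 210.486708
per-turn = √(210.486708² + 37.5²) = √(44304.6542 + 1406.25) = √45710.9042 = 213.801085
L = 8 × 213.801085 = 1710.408684
V = π·1.5² × L = 7.068583 × 1710.408684 = 12090.166551

L=1710.409 V=12090.167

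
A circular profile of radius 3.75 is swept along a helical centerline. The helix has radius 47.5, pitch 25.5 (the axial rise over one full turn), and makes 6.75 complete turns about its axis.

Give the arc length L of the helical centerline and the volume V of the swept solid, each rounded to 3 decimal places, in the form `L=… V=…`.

L=2021.886 V=89324.196

2πR = 2π·47.5 = 298.451302
per-turn = √(298.451302² + 25.5²) = √(89073.1797 + 650.25) = √89723.4297 = 299.538695
L = 6.75 × 299.538695 = 2021.886190
V = π·3.75² × L = 44.178647 × 2021.886190 = 89324.195652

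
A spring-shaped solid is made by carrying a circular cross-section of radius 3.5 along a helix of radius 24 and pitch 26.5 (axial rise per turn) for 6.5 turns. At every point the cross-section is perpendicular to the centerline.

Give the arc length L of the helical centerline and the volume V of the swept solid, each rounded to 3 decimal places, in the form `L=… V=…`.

L=995.197 V=38299.664

2πR = 2π·24 = 150.796447
per-turn = √(150.796447² + 26.5²) = √(22739.5685 + 702.25) = √23441.8185 = 153.107213
L = 6.5 × 153.107213 = 995.196882
V = π·3.5² × L = 38.484510 × 995.196882 = 38299.664352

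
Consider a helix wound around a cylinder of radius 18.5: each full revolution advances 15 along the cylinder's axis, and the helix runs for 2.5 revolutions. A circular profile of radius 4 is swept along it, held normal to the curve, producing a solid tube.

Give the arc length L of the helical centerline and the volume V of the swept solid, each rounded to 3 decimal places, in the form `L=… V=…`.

L=293.007 V=14728.134

2πR = 2π·18.5 = 116.238928
per-turn = √(116.238928² + 15²) = √(13511.4884 + 225) = √13736.4884 = 117.202766
L = 2.5 × 117.202766 = 293.006916
V = π·4² × L = 50.265482 × 293.006916 = 14728.133982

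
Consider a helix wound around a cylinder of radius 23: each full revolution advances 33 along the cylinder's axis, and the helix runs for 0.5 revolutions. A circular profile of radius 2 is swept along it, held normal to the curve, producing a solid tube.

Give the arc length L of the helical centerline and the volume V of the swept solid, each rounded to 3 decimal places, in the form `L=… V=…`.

2πR = 2π·23 = 144.513262
per-turn = √(144.513262² + 33²) = √(20884.0829 + 1089) = √21973.0829 = 148.233204
L = 0.5 × 148.233204 = 74.116602
V = π·2² × L = 12.566371 × 74.116602 = 931.376692

L=74.117 V=931.377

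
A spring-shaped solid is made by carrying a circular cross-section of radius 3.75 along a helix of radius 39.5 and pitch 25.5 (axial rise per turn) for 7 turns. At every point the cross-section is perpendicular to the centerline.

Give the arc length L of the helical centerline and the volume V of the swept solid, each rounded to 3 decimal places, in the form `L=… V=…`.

2πR = 2π·39.5 = 248.185820
per-turn = √(248.185820² + 25.5²) = √(61596.2011 + 650.25) = √62246.4511 = 249.492387
L = 7 × 249.492387 = 1746.446708
V = π·3.75² × L = 44.178647 × 1746.446708 = 77155.652057

L=1746.447 V=77155.652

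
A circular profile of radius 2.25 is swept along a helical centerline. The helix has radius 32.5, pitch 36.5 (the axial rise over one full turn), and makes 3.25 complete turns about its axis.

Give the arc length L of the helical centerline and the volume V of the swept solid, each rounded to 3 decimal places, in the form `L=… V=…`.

2πR = 2π·32.5 = 204.203522
per-turn = √(204.203522² + 36.5²) = √(41699.0786 + 1332.25) = √43031.3286 = 207.439940
L = 3.25 × 207.439940 = 674.179804
V = π·2.25² × L = 15.904313 × 674.179804 = 10722.366494

L=674.180 V=10722.366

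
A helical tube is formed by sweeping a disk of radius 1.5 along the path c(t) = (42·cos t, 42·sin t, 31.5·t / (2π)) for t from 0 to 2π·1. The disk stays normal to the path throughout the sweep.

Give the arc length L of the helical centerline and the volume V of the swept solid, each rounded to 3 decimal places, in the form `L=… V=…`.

2πR = 2π·42 = 263.893783
per-turn = √(263.893783² + 31.5²) = √(69639.9287 + 992.25) = √70632.1787 = 265.767151
L = 1 × 265.767151 = 265.767151
V = π·1.5² × L = 7.068583 × 265.767151 = 1878.597292

L=265.767 V=1878.597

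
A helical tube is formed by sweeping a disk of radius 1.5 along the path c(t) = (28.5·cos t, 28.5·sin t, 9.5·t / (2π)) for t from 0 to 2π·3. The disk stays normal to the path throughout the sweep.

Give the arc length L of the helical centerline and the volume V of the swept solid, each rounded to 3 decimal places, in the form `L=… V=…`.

2πR = 2π·28.5 = 179.070781
per-turn = √(179.070781² + 9.5²) = √(32066.3447 + 90.25) = √32156.5947 = 179.322600
L = 3 × 179.322600 = 537.967799
V = π·1.5² × L = 7.068583 × 537.967799 = 3802.670289

L=537.968 V=3802.670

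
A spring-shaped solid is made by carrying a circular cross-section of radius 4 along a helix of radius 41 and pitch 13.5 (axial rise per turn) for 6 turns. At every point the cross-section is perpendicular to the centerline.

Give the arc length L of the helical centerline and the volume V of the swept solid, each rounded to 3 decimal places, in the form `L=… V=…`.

2πR = 2π·41 = 257.610598
per-turn = √(257.610598² + 13.5²) = √(66363.2200 + 182.25) = √66545.4700 = 257.964087
L = 6 × 257.964087 = 1547.784520
V = π·4² × L = 50.265482 × 1547.784520 = 77800.135628

L=1547.785 V=77800.136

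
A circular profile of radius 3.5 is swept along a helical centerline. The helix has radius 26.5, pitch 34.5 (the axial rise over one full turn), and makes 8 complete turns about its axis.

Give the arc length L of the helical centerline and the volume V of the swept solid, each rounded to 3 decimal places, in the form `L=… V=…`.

2πR = 2π·26.5 = 166.504411
per-turn = √(166.504411² + 34.5²) = √(27723.7188 + 1190.25) = √28913.9688 = 170.041080
L = 8 × 170.041080 = 1360.328637
V = π·3.5² × L = 38.484510 × 1360.328637 = 52351.581045

L=1360.329 V=52351.581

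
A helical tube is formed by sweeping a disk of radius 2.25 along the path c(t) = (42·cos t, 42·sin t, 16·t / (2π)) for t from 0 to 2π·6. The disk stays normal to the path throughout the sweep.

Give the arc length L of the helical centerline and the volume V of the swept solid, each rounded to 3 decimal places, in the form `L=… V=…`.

2πR = 2π·42 = 263.893783
per-turn = √(263.893783² + 16²) = √(69639.9287 + 256) = √69895.9287 = 264.378382
L = 6 × 264.378382 = 1586.270290
V = π·2.25² × L = 15.904313 × 1586.270290 = 25228.538884

L=1586.270 V=25228.539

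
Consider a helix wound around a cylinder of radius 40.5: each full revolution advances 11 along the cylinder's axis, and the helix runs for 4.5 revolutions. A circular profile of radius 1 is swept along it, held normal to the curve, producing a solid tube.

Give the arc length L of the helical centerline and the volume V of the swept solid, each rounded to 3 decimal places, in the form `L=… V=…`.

2πR = 2π·40.5 = 254.469005
per-turn = √(254.469005² + 11²) = √(64754.4745 + 121) = √64875.4745 = 254.706644
L = 4.5 × 254.706644 = 1146.179898
V = π·1² × L = 3.141593 × 1146.179898 = 3600.830347

L=1146.180 V=3600.830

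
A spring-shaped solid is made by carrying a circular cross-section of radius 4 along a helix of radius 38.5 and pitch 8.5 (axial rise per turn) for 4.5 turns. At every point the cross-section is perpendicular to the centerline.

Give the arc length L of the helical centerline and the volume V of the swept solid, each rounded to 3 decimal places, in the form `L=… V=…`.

2πR = 2π·38.5 = 241.902634
per-turn = √(241.902634² + 8.5²) = √(58516.8845 + 72.25) = √58589.1345 = 242.051925
L = 4.5 × 242.051925 = 1089.233663
V = π·4² × L = 50.265482 × 1089.233663 = 54750.855600

L=1089.234 V=54750.856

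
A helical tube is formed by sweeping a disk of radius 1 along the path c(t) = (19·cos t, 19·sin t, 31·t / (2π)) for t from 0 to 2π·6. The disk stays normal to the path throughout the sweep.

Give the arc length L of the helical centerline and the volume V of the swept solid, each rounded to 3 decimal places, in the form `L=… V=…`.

2πR = 2π·19 = 119.380521
per-turn = √(119.380521² + 31²) = √(14251.7088 + 961) = √15212.7088 = 123.339810
L = 6 × 123.339810 = 740.038861
V = π·1² × L = 3.141593 × 740.038861 = 2324.900648

L=740.039 V=2324.901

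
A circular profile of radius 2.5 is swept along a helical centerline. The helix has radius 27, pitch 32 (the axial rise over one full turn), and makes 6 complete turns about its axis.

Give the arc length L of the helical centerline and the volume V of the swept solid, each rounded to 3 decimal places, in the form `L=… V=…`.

L=1035.826 V=20338.397

2πR = 2π·27 = 169.646003
per-turn = √(169.646003² + 32²) = √(28779.7664 + 1024) = √29803.7664 = 172.637674
L = 6 × 172.637674 = 1035.826043
V = π·2.5² × L = 19.634954 × 1035.826043 = 20338.396797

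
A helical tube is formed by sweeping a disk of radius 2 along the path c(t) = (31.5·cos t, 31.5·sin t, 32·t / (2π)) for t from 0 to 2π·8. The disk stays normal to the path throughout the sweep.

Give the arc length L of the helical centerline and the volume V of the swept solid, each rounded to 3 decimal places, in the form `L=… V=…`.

2πR = 2π·31.5 = 197.920337
per-turn = √(197.920337² + 32²) = √(39172.4599 + 1024) = √40196.4599 = 200.490548
L = 8 × 200.490548 = 1603.924385
V = π·2² × L = 12.566371 × 1603.924385 = 20155.508254

L=1603.924 V=20155.508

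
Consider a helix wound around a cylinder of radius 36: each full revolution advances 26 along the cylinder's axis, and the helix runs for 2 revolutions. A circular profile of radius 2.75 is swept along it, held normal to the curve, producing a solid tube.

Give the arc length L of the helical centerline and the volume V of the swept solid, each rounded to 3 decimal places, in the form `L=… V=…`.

L=455.368 V=10818.770

2πR = 2π·36 = 226.194671
per-turn = √(226.194671² + 26²) = √(51164.0292 + 676) = √51840.0292 = 227.684056
L = 2 × 227.684056 = 455.368111
V = π·2.75² × L = 23.758294 × 455.368111 = 10818.769670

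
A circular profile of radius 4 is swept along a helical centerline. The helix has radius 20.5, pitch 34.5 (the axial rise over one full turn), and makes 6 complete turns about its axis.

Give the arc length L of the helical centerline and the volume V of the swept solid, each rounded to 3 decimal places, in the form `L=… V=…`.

L=800.074 V=40216.092

2πR = 2π·20.5 = 128.805299
per-turn = √(128.805299² + 34.5²) = √(16590.8050 + 1190.25) = √17781.0550 = 133.345622
L = 6 × 133.345622 = 800.073734
V = π·4² × L = 50.265482 × 800.073734 = 40216.092244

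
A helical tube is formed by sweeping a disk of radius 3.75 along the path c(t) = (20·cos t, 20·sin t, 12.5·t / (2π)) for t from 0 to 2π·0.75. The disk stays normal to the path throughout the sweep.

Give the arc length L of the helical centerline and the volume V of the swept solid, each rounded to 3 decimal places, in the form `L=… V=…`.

2πR = 2π·20 = 125.663706
per-turn = √(125.663706² + 12.5²) = √(15791.3670 + 156.25) = √15947.6170 = 126.283875
L = 0.75 × 126.283875 = 94.712906
V = π·3.75² × L = 44.178647 × 94.712906 = 4184.288017

L=94.713 V=4184.288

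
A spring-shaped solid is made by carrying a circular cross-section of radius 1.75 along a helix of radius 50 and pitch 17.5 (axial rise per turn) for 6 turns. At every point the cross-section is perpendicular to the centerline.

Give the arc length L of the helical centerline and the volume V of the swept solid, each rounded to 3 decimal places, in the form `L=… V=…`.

2πR = 2π·50 = 314.159265
per-turn = √(314.159265² + 17.5²) = √(98696.0440 + 306.25) = √99002.2940 = 314.646300
L = 6 × 314.646300 = 1887.877799
V = π·1.75² × L = 9.621128 × 1887.877799 = 18163.513013

L=1887.878 V=18163.513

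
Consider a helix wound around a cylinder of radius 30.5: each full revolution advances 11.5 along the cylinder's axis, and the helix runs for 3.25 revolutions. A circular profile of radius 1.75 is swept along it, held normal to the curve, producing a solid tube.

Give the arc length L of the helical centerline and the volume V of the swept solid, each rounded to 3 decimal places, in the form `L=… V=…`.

L=623.941 V=6003.017

2πR = 2π·30.5 = 191.637152
per-turn = √(191.637152² + 11.5²) = √(36724.7980 + 132.25) = √36857.0480 = 191.981895
L = 3.25 × 191.981895 = 623.941158
V = π·1.75² × L = 9.621128 × 623.941158 = 6003.017439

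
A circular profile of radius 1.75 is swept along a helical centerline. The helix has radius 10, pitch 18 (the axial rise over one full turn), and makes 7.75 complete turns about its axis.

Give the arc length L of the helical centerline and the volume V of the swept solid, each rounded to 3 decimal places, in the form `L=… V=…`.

L=506.535 V=4873.436

2πR = 2π·10 = 62.831853
per-turn = √(62.831853² + 18²) = √(3947.8418 + 324) = √4271.8418 = 65.359328
L = 7.75 × 65.359328 = 506.534792
V = π·1.75² × L = 9.621128 × 506.534792 = 4873.435820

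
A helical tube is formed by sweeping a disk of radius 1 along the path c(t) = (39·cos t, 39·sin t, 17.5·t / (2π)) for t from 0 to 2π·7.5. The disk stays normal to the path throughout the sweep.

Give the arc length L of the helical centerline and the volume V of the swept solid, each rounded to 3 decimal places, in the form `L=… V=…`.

2πR = 2π·39 = 245.044227
per-turn = √(245.044227² + 17.5²) = √(60046.6732 + 306.25) = √60352.9232 = 245.668319
L = 7.5 × 245.668319 = 1842.512396
V = π·1² × L = 3.141593 × 1842.512396 = 5788.423407

L=1842.512 V=5788.423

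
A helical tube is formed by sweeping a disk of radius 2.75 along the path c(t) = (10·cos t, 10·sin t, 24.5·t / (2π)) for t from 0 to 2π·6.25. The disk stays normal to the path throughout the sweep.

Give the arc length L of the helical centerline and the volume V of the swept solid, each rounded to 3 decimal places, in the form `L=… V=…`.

2πR = 2π·10 = 62.831853
per-turn = √(62.831853² + 24.5²) = √(3947.8418 + 600.25) = √4548.0918 = 67.439542
L = 6.25 × 67.439542 = 421.497135
V = π·2.75² × L = 23.758294 × 421.497135 = 10014.053028

L=421.497 V=10014.053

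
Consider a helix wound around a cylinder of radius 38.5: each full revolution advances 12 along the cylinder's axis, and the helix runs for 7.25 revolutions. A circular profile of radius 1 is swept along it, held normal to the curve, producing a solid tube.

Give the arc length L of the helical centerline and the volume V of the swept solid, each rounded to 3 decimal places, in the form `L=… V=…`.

L=1755.951 V=5516.482

2πR = 2π·38.5 = 241.902634
per-turn = √(241.902634² + 12²) = √(58516.8845 + 144) = √58660.8845 = 242.200092
L = 7.25 × 242.200092 = 1755.950666
V = π·1² × L = 3.141593 × 1755.950666 = 5516.481712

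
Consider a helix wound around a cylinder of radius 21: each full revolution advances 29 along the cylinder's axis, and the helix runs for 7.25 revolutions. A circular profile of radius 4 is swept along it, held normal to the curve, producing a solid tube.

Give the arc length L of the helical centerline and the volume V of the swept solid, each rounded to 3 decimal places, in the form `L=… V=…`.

2πR = 2π·21 = 131.946891
per-turn = √(131.946891² + 29²) = √(17409.9822 + 841) = √18250.9822 = 135.096196
L = 7.25 × 135.096196 = 979.447421
V = π·4² × L = 50.265482 × 979.447421 = 49232.397145

L=979.447 V=49232.397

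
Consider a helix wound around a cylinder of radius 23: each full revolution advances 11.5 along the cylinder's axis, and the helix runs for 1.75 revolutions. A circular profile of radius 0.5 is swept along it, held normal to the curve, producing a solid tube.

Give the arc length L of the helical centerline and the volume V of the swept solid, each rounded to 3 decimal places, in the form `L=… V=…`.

2πR = 2π·23 = 144.513262
per-turn = √(144.513262² + 11.5²) = √(20884.0829 + 132.25) = √21016.3329 = 144.970110
L = 1.75 × 144.970110 = 253.697693
V = π·0.5² × L = 0.785398 × 253.697693 = 199.253702

L=253.698 V=199.254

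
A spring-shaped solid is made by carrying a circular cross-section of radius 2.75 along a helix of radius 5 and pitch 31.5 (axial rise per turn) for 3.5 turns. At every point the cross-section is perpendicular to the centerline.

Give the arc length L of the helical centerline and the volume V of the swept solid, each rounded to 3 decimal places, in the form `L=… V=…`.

L=155.709 V=3699.383

2πR = 2π·5 = 31.415927
per-turn = √(31.415927² + 31.5²) = √(986.9604 + 992.25) = √1979.2104 = 44.488318
L = 3.5 × 44.488318 = 155.709113
V = π·2.75² × L = 23.758294 × 155.709113 = 3699.382956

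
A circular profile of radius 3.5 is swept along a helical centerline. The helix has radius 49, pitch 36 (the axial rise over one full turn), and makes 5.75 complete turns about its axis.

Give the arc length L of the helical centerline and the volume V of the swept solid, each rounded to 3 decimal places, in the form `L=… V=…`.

L=1782.349 V=68592.814

2πR = 2π·49 = 307.876080
per-turn = √(307.876080² + 36²) = √(94787.6807 + 1296) = √96083.6807 = 309.973677
L = 5.75 × 309.973677 = 1782.348645
V = π·3.5² × L = 38.484510 × 1782.348645 = 68592.814261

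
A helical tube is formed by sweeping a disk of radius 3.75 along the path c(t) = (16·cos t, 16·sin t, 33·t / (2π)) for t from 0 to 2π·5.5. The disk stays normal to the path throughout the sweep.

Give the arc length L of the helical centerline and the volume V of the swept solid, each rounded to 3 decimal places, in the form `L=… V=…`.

2πR = 2π·16 = 100.530965
per-turn = √(100.530965² + 33²) = √(10106.4749 + 1089) = √11195.4749 = 105.808671
L = 5.5 × 105.808671 = 581.947692
V = π·3.75² × L = 44.178647 × 581.947692 = 25709.661466

L=581.948 V=25709.661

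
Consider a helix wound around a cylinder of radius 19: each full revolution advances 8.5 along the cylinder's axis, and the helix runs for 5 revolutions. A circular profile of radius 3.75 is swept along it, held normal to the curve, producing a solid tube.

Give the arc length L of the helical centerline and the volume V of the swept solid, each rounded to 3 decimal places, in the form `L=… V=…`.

L=598.414 V=26437.108

2πR = 2π·19 = 119.380521
per-turn = √(119.380521² + 8.5²) = √(14251.7088 + 72.25) = √14323.9588 = 119.682742
L = 5 × 119.682742 = 598.413710
V = π·3.75² × L = 44.178647 × 598.413710 = 26437.107890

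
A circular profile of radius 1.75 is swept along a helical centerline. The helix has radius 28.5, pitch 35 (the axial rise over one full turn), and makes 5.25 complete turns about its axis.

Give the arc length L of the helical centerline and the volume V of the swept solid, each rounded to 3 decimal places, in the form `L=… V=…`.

L=957.911 V=9216.180

2πR = 2π·28.5 = 179.070781
per-turn = √(179.070781² + 35²) = √(32066.3447 + 1225) = √33291.3447 = 182.459159
L = 5.25 × 182.459159 = 957.910585
V = π·1.75² × L = 9.621128 × 957.910585 = 9216.179870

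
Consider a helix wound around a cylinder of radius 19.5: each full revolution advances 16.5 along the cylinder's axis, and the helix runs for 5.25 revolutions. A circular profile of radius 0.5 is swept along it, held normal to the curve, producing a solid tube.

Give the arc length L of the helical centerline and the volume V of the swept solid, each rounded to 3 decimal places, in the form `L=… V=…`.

2πR = 2π·19.5 = 122.522113
per-turn = √(122.522113² + 16.5²) = √(15011.6683 + 272.25) = √15283.9183 = 123.628145
L = 5.25 × 123.628145 = 649.047762
V = π·0.5² × L = 0.785398 × 649.047762 = 509.760921

L=649.048 V=509.761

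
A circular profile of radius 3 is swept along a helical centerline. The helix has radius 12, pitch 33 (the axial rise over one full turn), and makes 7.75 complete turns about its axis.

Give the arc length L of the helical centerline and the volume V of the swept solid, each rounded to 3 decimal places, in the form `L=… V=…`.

L=637.853 V=18034.879

2πR = 2π·12 = 75.398224
per-turn = √(75.398224² + 33²) = √(5684.8921 + 1089) = √6773.8921 = 82.303658
L = 7.75 × 82.303658 = 637.853350
V = π·3² × L = 28.274334 × 637.853350 = 18034.878591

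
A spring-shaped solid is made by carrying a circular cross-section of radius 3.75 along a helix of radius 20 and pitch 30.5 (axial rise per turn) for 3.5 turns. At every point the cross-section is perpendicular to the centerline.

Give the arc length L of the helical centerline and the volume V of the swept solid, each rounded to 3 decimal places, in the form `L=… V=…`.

L=452.592 V=19994.916

2πR = 2π·20 = 125.663706
per-turn = √(125.663706² + 30.5²) = √(15791.3670 + 930.25) = √16721.6170 = 129.312092
L = 3.5 × 129.312092 = 452.592321
V = π·3.75² × L = 44.178647 × 452.592321 = 19994.916232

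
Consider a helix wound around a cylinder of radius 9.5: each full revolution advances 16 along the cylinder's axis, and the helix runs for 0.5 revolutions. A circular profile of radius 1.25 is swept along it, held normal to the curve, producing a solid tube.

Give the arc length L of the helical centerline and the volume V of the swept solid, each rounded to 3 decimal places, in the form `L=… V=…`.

L=30.899 V=151.674

2πR = 2π·9.5 = 59.690260
per-turn = √(59.690260² + 16²) = √(3562.9272 + 256) = √3818.9272 = 61.797469
L = 0.5 × 61.797469 = 30.898735
V = π·1.25² × L = 4.908739 × 30.898735 = 151.673809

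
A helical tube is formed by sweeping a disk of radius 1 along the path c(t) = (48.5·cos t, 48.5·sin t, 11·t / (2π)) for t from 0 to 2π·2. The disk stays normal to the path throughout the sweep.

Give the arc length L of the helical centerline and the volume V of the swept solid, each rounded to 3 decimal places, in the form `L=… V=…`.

2πR = 2π·48.5 = 304.734487
per-turn = √(304.734487² + 11²) = √(92863.1078 + 121) = √92984.1078 = 304.932956
L = 2 × 304.932956 = 609.865913
V = π·1² × L = 3.141593 × 609.865913 = 1915.950270

L=609.866 V=1915.950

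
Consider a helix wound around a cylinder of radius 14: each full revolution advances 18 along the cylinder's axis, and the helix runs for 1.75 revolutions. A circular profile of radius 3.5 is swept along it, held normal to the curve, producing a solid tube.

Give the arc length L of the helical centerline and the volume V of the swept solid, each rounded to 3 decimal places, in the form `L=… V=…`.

2πR = 2π·14 = 87.964594
per-turn = √(87.964594² + 18²) = √(7737.7699 + 324) = √8061.7699 = 89.787359
L = 1.75 × 89.787359 = 157.127878
V = π·3.5² × L = 38.484510 × 157.127878 = 6046.989408

L=157.128 V=6046.989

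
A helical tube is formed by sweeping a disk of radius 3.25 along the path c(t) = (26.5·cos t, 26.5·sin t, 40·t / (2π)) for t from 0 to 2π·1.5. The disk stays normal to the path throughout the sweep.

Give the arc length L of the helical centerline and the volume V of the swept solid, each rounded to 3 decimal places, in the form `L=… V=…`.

L=256.863 V=8523.488

2πR = 2π·26.5 = 166.504411
per-turn = √(166.504411² + 40²) = √(27723.7188 + 1600) = √29323.7188 = 171.241697
L = 1.5 × 171.241697 = 256.862545
V = π·3.25² × L = 33.183072 × 256.862545 = 8523.488441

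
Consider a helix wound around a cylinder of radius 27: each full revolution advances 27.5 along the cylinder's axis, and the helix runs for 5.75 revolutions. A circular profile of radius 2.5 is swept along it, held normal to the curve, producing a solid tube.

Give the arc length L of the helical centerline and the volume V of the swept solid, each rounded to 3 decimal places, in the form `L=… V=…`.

2πR = 2π·27 = 169.646003
per-turn = √(169.646003² + 27.5²) = √(28779.7664 + 756.25) = √29536.0164 = 171.860456
L = 5.75 × 171.860456 = 988.197624
V = π·2.5² × L = 19.634954 × 988.197624 = 19403.214967

L=988.198 V=19403.215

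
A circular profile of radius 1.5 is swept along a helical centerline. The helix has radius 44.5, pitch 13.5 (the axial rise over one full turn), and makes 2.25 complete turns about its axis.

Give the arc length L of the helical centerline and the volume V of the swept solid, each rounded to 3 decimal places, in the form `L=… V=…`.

2πR = 2π·44.5 = 279.601746
per-turn = √(279.601746² + 13.5²) = √(78177.1365 + 182.25) = √78359.3865 = 279.927466
L = 2.25 × 279.927466 = 629.836799
V = π·1.5² × L = 7.068583 × 629.836799 = 4452.053990

L=629.837 V=4452.054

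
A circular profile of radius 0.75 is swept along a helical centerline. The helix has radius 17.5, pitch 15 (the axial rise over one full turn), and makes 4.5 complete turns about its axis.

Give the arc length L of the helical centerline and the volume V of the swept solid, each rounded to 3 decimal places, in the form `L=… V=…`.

L=499.384 V=882.484

2πR = 2π·17.5 = 109.955743
per-turn = √(109.955743² + 15²) = √(12090.2654 + 225) = √12315.2654 = 110.974165
L = 4.5 × 110.974165 = 499.383744
V = π·0.75² × L = 1.767146 × 499.383744 = 882.483920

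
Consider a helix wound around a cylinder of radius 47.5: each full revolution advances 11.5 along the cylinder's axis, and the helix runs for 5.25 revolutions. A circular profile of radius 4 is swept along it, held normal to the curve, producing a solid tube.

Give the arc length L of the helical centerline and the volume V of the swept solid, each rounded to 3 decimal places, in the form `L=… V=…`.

L=1568.032 V=78817.890

2πR = 2π·47.5 = 298.451302
per-turn = √(298.451302² + 11.5²) = √(89073.1797 + 132.25) = √89205.4297 = 298.672780
L = 5.25 × 298.672780 = 1568.032097
V = π·4² × L = 50.265482 × 1568.032097 = 78817.889855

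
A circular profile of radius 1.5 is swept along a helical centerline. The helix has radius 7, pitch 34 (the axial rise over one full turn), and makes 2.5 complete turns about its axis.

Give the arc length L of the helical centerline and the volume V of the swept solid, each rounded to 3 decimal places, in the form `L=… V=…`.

2πR = 2π·7 = 43.982297
per-turn = √(43.982297² + 34²) = √(1934.4425 + 1156) = √3090.4425 = 55.591748
L = 2.5 × 55.591748 = 138.979370
V = π·1.5² × L = 7.068583 × 138.979370 = 982.387280

L=138.979 V=982.387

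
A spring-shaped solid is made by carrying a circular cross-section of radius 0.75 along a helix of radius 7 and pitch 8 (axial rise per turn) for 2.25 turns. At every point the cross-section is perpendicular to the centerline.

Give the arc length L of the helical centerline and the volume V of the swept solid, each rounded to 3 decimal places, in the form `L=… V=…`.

L=100.584 V=177.746

2πR = 2π·7 = 43.982297
per-turn = √(43.982297² + 8²) = √(1934.4425 + 64) = √1998.4425 = 44.703942
L = 2.25 × 44.703942 = 100.583870
V = π·0.75² × L = 1.767146 × 100.583870 = 177.746371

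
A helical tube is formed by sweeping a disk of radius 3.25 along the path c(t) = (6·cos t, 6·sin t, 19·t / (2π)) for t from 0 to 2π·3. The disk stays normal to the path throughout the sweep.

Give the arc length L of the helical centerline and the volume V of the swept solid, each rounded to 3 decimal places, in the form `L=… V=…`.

2πR = 2π·6 = 37.699112
per-turn = √(37.699112² + 19²) = √(1421.2230 + 361) = √1782.2230 = 42.216383
L = 3 × 42.216383 = 126.649150
V = π·3.25² × L = 33.183072 × 126.649150 = 4202.607928

L=126.649 V=4202.608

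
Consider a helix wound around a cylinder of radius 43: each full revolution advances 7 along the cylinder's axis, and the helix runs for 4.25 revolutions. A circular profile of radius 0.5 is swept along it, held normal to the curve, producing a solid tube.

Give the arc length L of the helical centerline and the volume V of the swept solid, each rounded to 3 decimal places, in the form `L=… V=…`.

2πR = 2π·43 = 270.176968
per-turn = √(270.176968² + 7²) = √(72995.5942 + 49) = √73044.5942 = 270.267634
L = 4.25 × 270.267634 = 1148.637446
V = π·0.5² × L = 0.785398 × 1148.637446 = 902.137740

L=1148.637 V=902.138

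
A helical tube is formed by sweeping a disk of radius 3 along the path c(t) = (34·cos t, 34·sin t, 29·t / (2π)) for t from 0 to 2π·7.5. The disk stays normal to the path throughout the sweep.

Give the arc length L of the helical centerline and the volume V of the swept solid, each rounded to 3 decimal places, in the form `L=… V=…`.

2πR = 2π·34 = 213.628300
per-turn = √(213.628300² + 29²) = √(45637.0508 + 841) = √46478.0508 = 215.587687
L = 7.5 × 215.587687 = 1616.907652
V = π·3² × L = 28.274334 × 1616.907652 = 45716.986806

L=1616.908 V=45716.987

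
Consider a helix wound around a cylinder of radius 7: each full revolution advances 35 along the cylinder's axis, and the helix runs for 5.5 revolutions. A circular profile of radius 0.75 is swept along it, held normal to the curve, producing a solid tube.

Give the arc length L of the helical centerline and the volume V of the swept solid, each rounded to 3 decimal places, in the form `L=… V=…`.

L=309.149 V=546.311

2πR = 2π·7 = 43.982297
per-turn = √(43.982297² + 35²) = √(1934.4425 + 1225) = √3159.4425 = 56.208918
L = 5.5 × 56.208918 = 309.149049
V = π·0.75² × L = 1.767146 × 309.149049 = 546.311464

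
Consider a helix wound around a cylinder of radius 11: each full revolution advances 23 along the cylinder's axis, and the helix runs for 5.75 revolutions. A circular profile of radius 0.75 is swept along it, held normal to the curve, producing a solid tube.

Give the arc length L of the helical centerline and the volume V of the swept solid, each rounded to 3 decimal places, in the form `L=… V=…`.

2πR = 2π·11 = 69.115038
per-turn = √(69.115038² + 23²) = √(4776.8885 + 529) = √5305.8885 = 72.841530
L = 5.75 × 72.841530 = 418.838799
V = π·0.75² × L = 1.767146 × 418.838799 = 740.149253

L=418.839 V=740.149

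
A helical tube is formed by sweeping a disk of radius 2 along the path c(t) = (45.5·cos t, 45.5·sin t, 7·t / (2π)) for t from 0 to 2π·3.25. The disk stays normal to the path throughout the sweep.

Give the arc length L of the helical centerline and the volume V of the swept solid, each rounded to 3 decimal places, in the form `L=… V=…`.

2πR = 2π·45.5 = 285.884931
per-turn = √(285.884931² + 7²) = √(81730.1940 + 49) = √81779.1940 = 285.970617
L = 3.25 × 285.970617 = 929.404507
V = π·2² × L = 12.566371 × 929.404507 = 11679.241482

L=929.405 V=11679.241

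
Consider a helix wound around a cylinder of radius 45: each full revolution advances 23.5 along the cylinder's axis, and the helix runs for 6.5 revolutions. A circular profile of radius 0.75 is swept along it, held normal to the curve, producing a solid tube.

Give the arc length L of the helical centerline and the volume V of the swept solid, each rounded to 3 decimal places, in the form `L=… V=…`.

L=1844.169 V=3258.915

2πR = 2π·45 = 282.743339
per-turn = √(282.743339² + 23.5²) = √(79943.7956 + 552.25) = √80496.0456 = 283.718250
L = 6.5 × 283.718250 = 1844.168628
V = π·0.75² × L = 1.767146 × 1844.168628 = 3258.914970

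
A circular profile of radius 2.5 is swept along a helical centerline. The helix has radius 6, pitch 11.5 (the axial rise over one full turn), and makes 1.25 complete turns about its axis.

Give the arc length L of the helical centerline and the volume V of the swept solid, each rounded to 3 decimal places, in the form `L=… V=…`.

2πR = 2π·6 = 37.699112
per-turn = √(37.699112² + 11.5²) = √(1421.2230 + 132.25) = √1553.4730 = 39.414122
L = 1.25 × 39.414122 = 49.267653
V = π·2.5² × L = 19.634954 × 49.267653 = 967.368101

L=49.268 V=967.368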